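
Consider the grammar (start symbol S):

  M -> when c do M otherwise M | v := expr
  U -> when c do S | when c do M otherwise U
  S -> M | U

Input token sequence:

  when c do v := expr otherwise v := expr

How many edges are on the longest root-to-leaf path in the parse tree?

[S [M when c do [M v := expr] otherwise [M v := expr]]]

3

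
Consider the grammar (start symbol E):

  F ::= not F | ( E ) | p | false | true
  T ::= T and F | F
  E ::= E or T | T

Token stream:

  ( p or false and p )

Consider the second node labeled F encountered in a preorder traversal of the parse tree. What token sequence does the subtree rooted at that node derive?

[E [T [F ( [E [E [T [F p]]] or [T [T [F false]] and [F p]]] )]]]

p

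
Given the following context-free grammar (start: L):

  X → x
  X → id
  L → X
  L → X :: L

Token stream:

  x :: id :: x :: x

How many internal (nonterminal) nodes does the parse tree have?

[L [X x] :: [L [X id] :: [L [X x] :: [L [X x]]]]]

8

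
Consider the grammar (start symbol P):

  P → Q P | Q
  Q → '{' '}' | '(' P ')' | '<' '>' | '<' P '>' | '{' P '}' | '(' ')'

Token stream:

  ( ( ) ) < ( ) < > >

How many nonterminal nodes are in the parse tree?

[P [Q ( [P [Q ( )]] )] [P [Q < [P [Q ( )] [P [Q < >]]] >]]]

10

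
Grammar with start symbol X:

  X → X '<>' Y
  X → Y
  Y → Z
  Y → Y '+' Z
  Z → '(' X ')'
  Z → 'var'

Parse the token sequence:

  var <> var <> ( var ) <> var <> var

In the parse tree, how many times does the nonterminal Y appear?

6

[X [X [X [X [X [Y [Z var]]] <> [Y [Z var]]] <> [Y [Z ( [X [Y [Z var]]] )]]] <> [Y [Z var]]] <> [Y [Z var]]]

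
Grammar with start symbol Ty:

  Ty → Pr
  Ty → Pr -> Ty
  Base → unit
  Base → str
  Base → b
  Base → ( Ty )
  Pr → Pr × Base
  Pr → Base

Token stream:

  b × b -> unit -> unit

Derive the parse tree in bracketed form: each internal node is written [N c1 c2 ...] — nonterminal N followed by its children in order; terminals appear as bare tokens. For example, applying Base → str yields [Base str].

[Ty [Pr [Pr [Base b]] × [Base b]] -> [Ty [Pr [Base unit]] -> [Ty [Pr [Base unit]]]]]

Ty
Pr -> Ty
Pr × Base -> Ty
Base × Base -> Ty
b × Base -> Ty
b × b -> Ty
b × b -> Pr -> Ty
b × b -> Base -> Ty
b × b -> unit -> Ty
b × b -> unit -> Pr
b × b -> unit -> Base
b × b -> unit -> unit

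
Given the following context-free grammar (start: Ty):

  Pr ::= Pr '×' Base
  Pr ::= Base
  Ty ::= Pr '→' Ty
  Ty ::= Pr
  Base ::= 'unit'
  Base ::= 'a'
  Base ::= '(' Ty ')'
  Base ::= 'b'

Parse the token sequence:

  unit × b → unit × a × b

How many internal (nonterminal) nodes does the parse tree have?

12

[Ty [Pr [Pr [Base unit]] × [Base b]] → [Ty [Pr [Pr [Pr [Base unit]] × [Base a]] × [Base b]]]]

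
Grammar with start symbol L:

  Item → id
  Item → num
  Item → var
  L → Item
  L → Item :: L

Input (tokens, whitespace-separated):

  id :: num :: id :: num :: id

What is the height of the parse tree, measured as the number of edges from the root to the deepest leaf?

[L [Item id] :: [L [Item num] :: [L [Item id] :: [L [Item num] :: [L [Item id]]]]]]

6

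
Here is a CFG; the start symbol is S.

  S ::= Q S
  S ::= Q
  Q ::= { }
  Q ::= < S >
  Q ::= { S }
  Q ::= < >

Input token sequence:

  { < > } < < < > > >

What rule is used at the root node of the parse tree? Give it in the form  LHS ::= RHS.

S ::= Q S

[S [Q { [S [Q < >]] }] [S [Q < [S [Q < [S [Q < >]] >]] >]]]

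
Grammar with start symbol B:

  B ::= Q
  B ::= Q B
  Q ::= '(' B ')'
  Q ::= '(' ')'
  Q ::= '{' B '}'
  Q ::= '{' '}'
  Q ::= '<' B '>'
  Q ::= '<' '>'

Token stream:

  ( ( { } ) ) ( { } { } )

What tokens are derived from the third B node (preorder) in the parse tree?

{ }

[B [Q ( [B [Q ( [B [Q { }]] )]] )] [B [Q ( [B [Q { }] [B [Q { }]]] )]]]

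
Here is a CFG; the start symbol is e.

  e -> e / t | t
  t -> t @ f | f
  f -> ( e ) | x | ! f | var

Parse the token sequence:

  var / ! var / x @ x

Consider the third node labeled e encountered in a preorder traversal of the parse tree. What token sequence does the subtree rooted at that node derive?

[e [e [e [t [f var]]] / [t [f ! [f var]]]] / [t [t [f x]] @ [f x]]]

var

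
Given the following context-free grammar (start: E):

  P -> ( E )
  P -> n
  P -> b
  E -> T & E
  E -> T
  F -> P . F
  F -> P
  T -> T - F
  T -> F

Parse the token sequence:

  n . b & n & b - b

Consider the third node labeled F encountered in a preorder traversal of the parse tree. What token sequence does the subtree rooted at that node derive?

n

[E [T [F [P n] . [F [P b]]]] & [E [T [F [P n]]] & [E [T [T [F [P b]]] - [F [P b]]]]]]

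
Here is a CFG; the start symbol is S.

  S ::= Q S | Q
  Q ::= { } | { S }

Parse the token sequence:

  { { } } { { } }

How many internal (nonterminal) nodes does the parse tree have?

[S [Q { [S [Q { }]] }] [S [Q { [S [Q { }]] }]]]

8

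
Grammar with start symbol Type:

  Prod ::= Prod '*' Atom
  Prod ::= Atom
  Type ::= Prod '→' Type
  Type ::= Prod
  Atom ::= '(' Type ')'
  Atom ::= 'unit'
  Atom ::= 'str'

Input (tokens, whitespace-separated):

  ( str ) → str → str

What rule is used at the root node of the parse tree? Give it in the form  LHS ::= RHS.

[Type [Prod [Atom ( [Type [Prod [Atom str]]] )]] → [Type [Prod [Atom str]] → [Type [Prod [Atom str]]]]]

Type ::= Prod '→' Type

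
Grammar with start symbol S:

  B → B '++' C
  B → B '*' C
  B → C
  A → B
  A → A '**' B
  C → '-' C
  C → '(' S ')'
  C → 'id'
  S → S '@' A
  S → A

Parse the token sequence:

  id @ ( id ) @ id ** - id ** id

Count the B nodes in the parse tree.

6

[S [S [S [A [B [C id]]]] @ [A [B [C ( [S [A [B [C id]]]] )]]]] @ [A [A [A [B [C id]]] ** [B [C - [C id]]]] ** [B [C id]]]]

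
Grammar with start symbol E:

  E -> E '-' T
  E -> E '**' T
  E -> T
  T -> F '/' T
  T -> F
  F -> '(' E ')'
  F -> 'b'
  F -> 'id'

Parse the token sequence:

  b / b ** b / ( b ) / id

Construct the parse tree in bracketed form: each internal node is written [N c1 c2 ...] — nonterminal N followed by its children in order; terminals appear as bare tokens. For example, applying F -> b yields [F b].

[E [E [T [F b] / [T [F b]]]] ** [T [F b] / [T [F ( [E [T [F b]]] )] / [T [F id]]]]]

E
E ** T
T ** T
F / T ** T
b / T ** T
b / F ** T
b / b ** T
b / b ** F / T
b / b ** b / T
b / b ** b / F / T
b / b ** b / ( E ) / T
b / b ** b / ( T ) / T
b / b ** b / ( F ) / T
b / b ** b / ( b ) / T
b / b ** b / ( b ) / F
b / b ** b / ( b ) / id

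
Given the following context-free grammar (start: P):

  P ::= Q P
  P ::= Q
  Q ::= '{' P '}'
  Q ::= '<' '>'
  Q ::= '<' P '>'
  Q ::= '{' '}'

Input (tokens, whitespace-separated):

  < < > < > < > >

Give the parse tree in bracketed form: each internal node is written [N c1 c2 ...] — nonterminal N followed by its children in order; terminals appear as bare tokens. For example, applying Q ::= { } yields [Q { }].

P
Q
< P >
< Q P >
< < > P >
< < > Q P >
< < > < > P >
< < > < > Q >
< < > < > < > >

[P [Q < [P [Q < >] [P [Q < >] [P [Q < >]]]] >]]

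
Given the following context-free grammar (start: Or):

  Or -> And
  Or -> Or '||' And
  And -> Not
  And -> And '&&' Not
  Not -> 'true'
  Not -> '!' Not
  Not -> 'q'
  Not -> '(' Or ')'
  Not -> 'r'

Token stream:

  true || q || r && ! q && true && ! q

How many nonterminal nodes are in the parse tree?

[Or [Or [Or [And [Not true]]] || [And [Not q]]] || [And [And [And [And [Not r]] && [Not ! [Not q]]] && [Not true]] && [Not ! [Not q]]]]

17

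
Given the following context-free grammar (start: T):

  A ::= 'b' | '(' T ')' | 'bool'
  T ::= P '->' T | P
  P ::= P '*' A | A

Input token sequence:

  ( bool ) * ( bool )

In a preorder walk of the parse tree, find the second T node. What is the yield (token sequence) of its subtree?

bool

[T [P [P [A ( [T [P [A bool]]] )]] * [A ( [T [P [A bool]]] )]]]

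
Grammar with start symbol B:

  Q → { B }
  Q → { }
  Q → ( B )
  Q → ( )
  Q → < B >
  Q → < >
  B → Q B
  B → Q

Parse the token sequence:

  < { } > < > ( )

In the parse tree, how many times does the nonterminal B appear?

[B [Q < [B [Q { }]] >] [B [Q < >] [B [Q ( )]]]]

4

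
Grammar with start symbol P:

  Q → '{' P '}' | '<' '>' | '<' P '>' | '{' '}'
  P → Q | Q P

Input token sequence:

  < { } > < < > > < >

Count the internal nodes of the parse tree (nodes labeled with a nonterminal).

10

[P [Q < [P [Q { }]] >] [P [Q < [P [Q < >]] >] [P [Q < >]]]]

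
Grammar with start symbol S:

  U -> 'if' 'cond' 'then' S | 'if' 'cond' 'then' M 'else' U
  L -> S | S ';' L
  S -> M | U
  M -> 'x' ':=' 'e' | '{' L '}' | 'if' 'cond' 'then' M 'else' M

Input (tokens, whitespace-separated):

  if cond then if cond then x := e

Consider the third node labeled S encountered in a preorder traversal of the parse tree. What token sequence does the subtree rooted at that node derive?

x := e

[S [U if cond then [S [U if cond then [S [M x := e]]]]]]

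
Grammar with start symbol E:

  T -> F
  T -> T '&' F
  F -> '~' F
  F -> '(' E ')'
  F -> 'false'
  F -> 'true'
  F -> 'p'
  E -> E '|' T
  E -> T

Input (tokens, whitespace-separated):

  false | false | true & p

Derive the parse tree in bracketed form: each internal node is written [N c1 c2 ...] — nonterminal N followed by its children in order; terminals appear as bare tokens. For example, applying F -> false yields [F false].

E
E | T
E | T | T
T | T | T
F | T | T
false | T | T
false | F | T
false | false | T
false | false | T & F
false | false | F & F
false | false | true & F
false | false | true & p

[E [E [E [T [F false]]] | [T [F false]]] | [T [T [F true]] & [F p]]]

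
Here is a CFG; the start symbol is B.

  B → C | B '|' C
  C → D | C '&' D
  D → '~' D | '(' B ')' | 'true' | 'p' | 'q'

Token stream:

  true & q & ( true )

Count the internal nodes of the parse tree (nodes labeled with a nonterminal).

[B [C [C [C [D true]] & [D q]] & [D ( [B [C [D true]]] )]]]

10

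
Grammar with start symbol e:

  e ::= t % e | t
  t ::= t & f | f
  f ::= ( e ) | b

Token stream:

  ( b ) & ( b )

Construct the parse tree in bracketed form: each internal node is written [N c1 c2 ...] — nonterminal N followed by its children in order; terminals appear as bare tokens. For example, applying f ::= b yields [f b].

e
t
t & f
f & f
( e ) & f
( t ) & f
( f ) & f
( b ) & f
( b ) & ( e )
( b ) & ( t )
( b ) & ( f )
( b ) & ( b )

[e [t [t [f ( [e [t [f b]]] )]] & [f ( [e [t [f b]]] )]]]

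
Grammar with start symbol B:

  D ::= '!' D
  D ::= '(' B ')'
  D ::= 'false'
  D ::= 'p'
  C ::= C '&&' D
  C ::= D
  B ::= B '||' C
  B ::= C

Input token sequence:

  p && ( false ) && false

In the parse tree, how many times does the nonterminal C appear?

[B [C [C [C [D p]] && [D ( [B [C [D false]]] )]] && [D false]]]

4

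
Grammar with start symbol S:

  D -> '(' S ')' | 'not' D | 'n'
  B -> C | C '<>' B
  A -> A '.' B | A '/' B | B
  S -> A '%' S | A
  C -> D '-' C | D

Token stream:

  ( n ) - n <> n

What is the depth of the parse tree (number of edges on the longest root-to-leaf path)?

[S [A [B [C [D ( [S [A [B [C [D n]]]]] )] - [C [D n]]] <> [B [C [D n]]]]]]

10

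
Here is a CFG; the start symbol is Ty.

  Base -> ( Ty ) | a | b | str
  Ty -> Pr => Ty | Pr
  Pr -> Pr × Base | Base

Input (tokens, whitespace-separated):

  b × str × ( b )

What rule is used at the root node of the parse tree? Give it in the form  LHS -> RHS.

Ty -> Pr

[Ty [Pr [Pr [Pr [Base b]] × [Base str]] × [Base ( [Ty [Pr [Base b]]] )]]]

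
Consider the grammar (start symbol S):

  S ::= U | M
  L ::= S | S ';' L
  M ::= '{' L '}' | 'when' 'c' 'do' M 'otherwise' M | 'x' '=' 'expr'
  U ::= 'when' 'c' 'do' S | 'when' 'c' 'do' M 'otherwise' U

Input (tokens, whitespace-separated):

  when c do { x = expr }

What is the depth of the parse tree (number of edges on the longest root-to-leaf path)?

[S [U when c do [S [M { [L [S [M x = expr]]] }]]]]

7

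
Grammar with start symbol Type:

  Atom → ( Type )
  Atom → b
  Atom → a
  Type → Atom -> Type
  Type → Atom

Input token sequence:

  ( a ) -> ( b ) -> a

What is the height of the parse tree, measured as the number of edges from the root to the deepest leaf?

5

[Type [Atom ( [Type [Atom a]] )] -> [Type [Atom ( [Type [Atom b]] )] -> [Type [Atom a]]]]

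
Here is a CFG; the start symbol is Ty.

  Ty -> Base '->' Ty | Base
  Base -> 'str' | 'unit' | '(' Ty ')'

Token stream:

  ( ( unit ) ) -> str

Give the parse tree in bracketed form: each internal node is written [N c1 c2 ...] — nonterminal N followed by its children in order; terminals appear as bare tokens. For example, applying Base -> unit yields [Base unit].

Ty
Base -> Ty
( Ty ) -> Ty
( Base ) -> Ty
( ( Ty ) ) -> Ty
( ( Base ) ) -> Ty
( ( unit ) ) -> Ty
( ( unit ) ) -> Base
( ( unit ) ) -> str

[Ty [Base ( [Ty [Base ( [Ty [Base unit]] )]] )] -> [Ty [Base str]]]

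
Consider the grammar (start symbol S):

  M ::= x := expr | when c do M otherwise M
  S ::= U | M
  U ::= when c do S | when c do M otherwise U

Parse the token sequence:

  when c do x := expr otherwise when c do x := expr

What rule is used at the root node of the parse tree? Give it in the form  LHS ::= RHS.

[S [U when c do [M x := expr] otherwise [U when c do [S [M x := expr]]]]]

S ::= U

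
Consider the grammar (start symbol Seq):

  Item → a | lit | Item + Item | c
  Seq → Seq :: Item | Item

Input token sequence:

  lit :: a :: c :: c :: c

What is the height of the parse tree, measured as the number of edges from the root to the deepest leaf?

6

[Seq [Seq [Seq [Seq [Seq [Item lit]] :: [Item a]] :: [Item c]] :: [Item c]] :: [Item c]]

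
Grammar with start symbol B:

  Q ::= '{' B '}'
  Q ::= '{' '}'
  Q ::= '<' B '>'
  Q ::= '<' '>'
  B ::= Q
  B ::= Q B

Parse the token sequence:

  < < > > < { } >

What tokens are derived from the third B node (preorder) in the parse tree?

[B [Q < [B [Q < >]] >] [B [Q < [B [Q { }]] >]]]

< { } >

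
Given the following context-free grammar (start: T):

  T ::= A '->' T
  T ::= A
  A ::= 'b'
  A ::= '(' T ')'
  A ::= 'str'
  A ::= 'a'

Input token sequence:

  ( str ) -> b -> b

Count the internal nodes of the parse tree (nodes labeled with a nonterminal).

[T [A ( [T [A str]] )] -> [T [A b] -> [T [A b]]]]

8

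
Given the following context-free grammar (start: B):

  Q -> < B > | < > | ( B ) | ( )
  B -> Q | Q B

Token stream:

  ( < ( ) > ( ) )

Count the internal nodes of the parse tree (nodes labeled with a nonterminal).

8

[B [Q ( [B [Q < [B [Q ( )]] >] [B [Q ( )]]] )]]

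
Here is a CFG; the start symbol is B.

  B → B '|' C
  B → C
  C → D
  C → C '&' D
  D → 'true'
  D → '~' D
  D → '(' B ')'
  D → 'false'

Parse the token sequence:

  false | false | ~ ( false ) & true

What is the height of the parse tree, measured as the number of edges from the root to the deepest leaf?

[B [B [B [C [D false]]] | [C [D false]]] | [C [C [D ~ [D ( [B [C [D false]]] )]]] & [D true]]]

8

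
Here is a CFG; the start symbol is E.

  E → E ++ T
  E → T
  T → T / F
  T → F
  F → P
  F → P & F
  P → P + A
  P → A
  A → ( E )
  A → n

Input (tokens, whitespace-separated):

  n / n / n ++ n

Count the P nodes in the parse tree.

[E [E [T [T [T [F [P [A n]]]] / [F [P [A n]]]] / [F [P [A n]]]]] ++ [T [F [P [A n]]]]]

4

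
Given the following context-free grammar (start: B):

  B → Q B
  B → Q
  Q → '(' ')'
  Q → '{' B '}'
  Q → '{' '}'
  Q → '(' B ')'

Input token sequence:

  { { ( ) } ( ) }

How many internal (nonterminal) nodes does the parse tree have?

[B [Q { [B [Q { [B [Q ( )]] }] [B [Q ( )]]] }]]

8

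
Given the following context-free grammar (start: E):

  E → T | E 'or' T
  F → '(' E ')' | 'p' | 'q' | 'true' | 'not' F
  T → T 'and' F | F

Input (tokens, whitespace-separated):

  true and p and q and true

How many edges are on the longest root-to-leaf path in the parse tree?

6

[E [T [T [T [T [F true]] and [F p]] and [F q]] and [F true]]]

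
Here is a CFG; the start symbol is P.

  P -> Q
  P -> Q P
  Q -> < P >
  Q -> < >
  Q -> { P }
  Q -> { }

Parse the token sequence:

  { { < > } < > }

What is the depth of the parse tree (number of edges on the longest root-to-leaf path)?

6

[P [Q { [P [Q { [P [Q < >]] }] [P [Q < >]]] }]]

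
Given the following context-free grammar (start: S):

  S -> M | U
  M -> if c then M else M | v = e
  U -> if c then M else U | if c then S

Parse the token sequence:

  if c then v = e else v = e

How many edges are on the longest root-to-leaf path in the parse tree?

[S [M if c then [M v = e] else [M v = e]]]

3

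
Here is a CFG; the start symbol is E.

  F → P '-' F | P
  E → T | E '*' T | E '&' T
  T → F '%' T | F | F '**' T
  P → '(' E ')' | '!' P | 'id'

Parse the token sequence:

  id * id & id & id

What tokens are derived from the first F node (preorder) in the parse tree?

[E [E [E [E [T [F [P id]]]] * [T [F [P id]]]] & [T [F [P id]]]] & [T [F [P id]]]]

id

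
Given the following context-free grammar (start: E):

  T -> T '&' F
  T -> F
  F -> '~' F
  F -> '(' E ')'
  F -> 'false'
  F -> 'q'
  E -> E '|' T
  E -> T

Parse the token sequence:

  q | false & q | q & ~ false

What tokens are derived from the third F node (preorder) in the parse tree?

q

[E [E [E [T [F q]]] | [T [T [F false]] & [F q]]] | [T [T [F q]] & [F ~ [F false]]]]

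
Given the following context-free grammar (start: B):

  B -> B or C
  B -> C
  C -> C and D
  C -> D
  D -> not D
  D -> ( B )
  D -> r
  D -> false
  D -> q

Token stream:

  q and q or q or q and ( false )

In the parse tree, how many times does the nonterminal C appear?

6

[B [B [B [C [C [D q]] and [D q]]] or [C [D q]]] or [C [C [D q]] and [D ( [B [C [D false]]] )]]]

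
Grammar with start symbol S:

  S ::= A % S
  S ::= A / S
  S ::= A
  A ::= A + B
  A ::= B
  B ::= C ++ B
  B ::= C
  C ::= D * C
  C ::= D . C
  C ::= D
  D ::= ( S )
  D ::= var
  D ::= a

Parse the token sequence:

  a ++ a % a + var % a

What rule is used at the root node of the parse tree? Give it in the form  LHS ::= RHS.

S ::= A % S

[S [A [B [C [D a]] ++ [B [C [D a]]]]] % [S [A [A [B [C [D a]]]] + [B [C [D var]]]] % [S [A [B [C [D a]]]]]]]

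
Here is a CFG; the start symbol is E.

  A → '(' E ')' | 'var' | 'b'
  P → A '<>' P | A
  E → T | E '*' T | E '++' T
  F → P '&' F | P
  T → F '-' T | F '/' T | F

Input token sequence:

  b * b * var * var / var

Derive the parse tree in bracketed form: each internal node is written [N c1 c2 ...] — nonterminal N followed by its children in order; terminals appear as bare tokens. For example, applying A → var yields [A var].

[E [E [E [E [T [F [P [A b]]]]] * [T [F [P [A b]]]]] * [T [F [P [A var]]]]] * [T [F [P [A var]]] / [T [F [P [A var]]]]]]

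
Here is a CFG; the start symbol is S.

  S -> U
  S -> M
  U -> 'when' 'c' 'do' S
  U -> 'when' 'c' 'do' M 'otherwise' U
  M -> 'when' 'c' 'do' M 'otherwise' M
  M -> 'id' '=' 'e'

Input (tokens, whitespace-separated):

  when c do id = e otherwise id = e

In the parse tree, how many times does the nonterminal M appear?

[S [M when c do [M id = e] otherwise [M id = e]]]

3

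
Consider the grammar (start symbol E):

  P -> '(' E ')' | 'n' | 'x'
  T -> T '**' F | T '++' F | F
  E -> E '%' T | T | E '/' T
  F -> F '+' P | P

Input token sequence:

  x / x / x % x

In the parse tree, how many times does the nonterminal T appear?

4

[E [E [E [E [T [F [P x]]]] / [T [F [P x]]]] / [T [F [P x]]]] % [T [F [P x]]]]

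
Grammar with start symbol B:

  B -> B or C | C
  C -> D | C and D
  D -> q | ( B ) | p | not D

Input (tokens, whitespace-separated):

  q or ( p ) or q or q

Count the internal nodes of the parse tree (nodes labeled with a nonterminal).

15

[B [B [B [B [C [D q]]] or [C [D ( [B [C [D p]]] )]]] or [C [D q]]] or [C [D q]]]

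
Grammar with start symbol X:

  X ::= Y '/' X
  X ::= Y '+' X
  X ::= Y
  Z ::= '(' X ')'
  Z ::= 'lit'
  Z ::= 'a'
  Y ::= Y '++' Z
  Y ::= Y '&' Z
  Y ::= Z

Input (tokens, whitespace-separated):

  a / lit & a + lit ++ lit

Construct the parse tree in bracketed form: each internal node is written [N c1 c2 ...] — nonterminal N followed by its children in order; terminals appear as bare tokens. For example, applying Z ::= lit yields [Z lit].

X
Y / X
Z / X
a / X
a / Y + X
a / Y & Z + X
a / Z & Z + X
a / lit & Z + X
a / lit & a + X
a / lit & a + Y
a / lit & a + Y ++ Z
a / lit & a + Z ++ Z
a / lit & a + lit ++ Z
a / lit & a + lit ++ lit

[X [Y [Z a]] / [X [Y [Y [Z lit]] & [Z a]] + [X [Y [Y [Z lit]] ++ [Z lit]]]]]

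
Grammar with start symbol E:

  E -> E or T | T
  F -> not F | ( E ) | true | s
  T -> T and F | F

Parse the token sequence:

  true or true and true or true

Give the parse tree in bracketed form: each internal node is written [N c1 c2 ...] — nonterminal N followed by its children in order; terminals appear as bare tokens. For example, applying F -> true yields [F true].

E
E or T
E or T or T
T or T or T
F or T or T
true or T or T
true or T and F or T
true or F and F or T
true or true and F or T
true or true and true or T
true or true and true or F
true or true and true or true

[E [E [E [T [F true]]] or [T [T [F true]] and [F true]]] or [T [F true]]]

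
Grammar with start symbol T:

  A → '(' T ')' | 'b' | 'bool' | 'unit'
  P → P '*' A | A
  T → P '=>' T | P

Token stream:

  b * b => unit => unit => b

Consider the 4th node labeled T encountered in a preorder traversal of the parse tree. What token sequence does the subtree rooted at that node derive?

b

[T [P [P [A b]] * [A b]] => [T [P [A unit]] => [T [P [A unit]] => [T [P [A b]]]]]]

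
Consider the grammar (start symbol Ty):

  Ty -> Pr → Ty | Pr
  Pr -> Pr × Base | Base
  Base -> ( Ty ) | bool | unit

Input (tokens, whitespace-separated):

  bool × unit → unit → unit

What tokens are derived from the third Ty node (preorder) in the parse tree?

unit

[Ty [Pr [Pr [Base bool]] × [Base unit]] → [Ty [Pr [Base unit]] → [Ty [Pr [Base unit]]]]]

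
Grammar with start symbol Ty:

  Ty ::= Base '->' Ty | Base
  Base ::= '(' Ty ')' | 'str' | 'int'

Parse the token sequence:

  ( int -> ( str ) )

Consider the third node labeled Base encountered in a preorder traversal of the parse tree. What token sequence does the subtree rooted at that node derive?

( str )

[Ty [Base ( [Ty [Base int] -> [Ty [Base ( [Ty [Base str]] )]]] )]]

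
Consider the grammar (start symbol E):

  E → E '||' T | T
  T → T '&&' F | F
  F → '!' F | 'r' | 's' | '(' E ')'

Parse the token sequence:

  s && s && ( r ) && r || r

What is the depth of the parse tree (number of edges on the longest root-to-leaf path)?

[E [E [T [T [T [T [F s]] && [F s]] && [F ( [E [T [F r]]] )]] && [F r]]] || [T [F r]]]

8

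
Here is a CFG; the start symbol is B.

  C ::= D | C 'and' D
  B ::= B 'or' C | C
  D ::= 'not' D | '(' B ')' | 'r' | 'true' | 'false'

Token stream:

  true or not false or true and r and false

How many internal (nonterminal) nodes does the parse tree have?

[B [B [B [C [D true]]] or [C [D not [D false]]]] or [C [C [C [D true]] and [D r]] and [D false]]]

14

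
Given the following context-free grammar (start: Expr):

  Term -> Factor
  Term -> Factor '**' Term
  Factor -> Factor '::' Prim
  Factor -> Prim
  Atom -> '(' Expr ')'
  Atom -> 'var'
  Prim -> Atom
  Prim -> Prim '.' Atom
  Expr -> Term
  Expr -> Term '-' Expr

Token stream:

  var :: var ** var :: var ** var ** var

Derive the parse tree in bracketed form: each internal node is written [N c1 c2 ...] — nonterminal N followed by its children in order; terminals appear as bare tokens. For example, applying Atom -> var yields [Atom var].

Expr
Term
Factor ** Term
Factor :: Prim ** Term
Prim :: Prim ** Term
Atom :: Prim ** Term
var :: Prim ** Term
var :: Atom ** Term
var :: var ** Term
var :: var ** Factor ** Term
var :: var ** Factor :: Prim ** Term
var :: var ** Prim :: Prim ** Term
var :: var ** Atom :: Prim ** Term
var :: var ** var :: Prim ** Term
var :: var ** var :: Atom ** Term
var :: var ** var :: var ** Term
var :: var ** var :: var ** Factor ** Term
var :: var ** var :: var ** Prim ** Term
var :: var ** var :: var ** Atom ** Term
var :: var ** var :: var ** var ** Term
var :: var ** var :: var ** var ** Factor
var :: var ** var :: var ** var ** Prim
var :: var ** var :: var ** var ** Atom
var :: var ** var :: var ** var ** var

[Expr [Term [Factor [Factor [Prim [Atom var]]] :: [Prim [Atom var]]] ** [Term [Factor [Factor [Prim [Atom var]]] :: [Prim [Atom var]]] ** [Term [Factor [Prim [Atom var]]] ** [Term [Factor [Prim [Atom var]]]]]]]]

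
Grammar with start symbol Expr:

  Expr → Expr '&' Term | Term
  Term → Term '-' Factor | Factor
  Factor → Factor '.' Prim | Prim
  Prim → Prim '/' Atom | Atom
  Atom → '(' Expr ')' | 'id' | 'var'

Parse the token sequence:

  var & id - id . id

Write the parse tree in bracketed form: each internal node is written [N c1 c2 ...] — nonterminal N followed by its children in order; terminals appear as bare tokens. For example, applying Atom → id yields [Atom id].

[Expr [Expr [Term [Factor [Prim [Atom var]]]]] & [Term [Term [Factor [Prim [Atom id]]]] - [Factor [Factor [Prim [Atom id]]] . [Prim [Atom id]]]]]

Expr
Expr & Term
Term & Term
Factor & Term
Prim & Term
Atom & Term
var & Term
var & Term - Factor
var & Factor - Factor
var & Prim - Factor
var & Atom - Factor
var & id - Factor
var & id - Factor . Prim
var & id - Prim . Prim
var & id - Atom . Prim
var & id - id . Prim
var & id - id . Atom
var & id - id . id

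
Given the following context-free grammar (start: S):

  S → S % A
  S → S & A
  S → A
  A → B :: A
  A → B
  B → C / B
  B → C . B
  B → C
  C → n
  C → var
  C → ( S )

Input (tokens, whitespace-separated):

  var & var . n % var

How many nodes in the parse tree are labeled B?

4

[S [S [S [A [B [C var]]]] & [A [B [C var] . [B [C n]]]]] % [A [B [C var]]]]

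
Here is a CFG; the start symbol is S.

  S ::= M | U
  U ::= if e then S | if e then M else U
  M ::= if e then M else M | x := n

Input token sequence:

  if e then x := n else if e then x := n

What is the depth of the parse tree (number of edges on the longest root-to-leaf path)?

[S [U if e then [M x := n] else [U if e then [S [M x := n]]]]]

5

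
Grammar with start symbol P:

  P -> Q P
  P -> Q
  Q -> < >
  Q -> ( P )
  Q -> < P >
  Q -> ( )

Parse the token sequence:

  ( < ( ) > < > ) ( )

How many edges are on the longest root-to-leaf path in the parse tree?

[P [Q ( [P [Q < [P [Q ( )]] >] [P [Q < >]]] )] [P [Q ( )]]]

6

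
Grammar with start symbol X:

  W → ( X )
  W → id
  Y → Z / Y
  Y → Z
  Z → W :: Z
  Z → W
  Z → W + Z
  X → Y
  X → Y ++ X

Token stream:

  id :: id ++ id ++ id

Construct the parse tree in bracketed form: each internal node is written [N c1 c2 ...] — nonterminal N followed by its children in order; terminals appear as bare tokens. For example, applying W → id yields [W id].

[X [Y [Z [W id] :: [Z [W id]]]] ++ [X [Y [Z [W id]]] ++ [X [Y [Z [W id]]]]]]

X
Y ++ X
Z ++ X
W :: Z ++ X
id :: Z ++ X
id :: W ++ X
id :: id ++ X
id :: id ++ Y ++ X
id :: id ++ Z ++ X
id :: id ++ W ++ X
id :: id ++ id ++ X
id :: id ++ id ++ Y
id :: id ++ id ++ Z
id :: id ++ id ++ W
id :: id ++ id ++ id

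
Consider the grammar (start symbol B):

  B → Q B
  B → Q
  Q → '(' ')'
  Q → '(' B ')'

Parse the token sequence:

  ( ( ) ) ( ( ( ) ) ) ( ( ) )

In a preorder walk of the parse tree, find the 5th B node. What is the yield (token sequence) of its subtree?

( )

[B [Q ( [B [Q ( )]] )] [B [Q ( [B [Q ( [B [Q ( )]] )]] )] [B [Q ( [B [Q ( )]] )]]]]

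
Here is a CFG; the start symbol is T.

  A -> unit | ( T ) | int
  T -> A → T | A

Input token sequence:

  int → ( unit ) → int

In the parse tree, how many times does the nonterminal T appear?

[T [A int] → [T [A ( [T [A unit]] )] → [T [A int]]]]

4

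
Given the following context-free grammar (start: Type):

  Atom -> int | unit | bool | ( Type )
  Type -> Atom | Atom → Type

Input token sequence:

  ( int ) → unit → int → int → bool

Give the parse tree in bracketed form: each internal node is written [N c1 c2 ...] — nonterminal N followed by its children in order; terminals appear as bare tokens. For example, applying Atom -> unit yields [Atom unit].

[Type [Atom ( [Type [Atom int]] )] → [Type [Atom unit] → [Type [Atom int] → [Type [Atom int] → [Type [Atom bool]]]]]]

Type
Atom → Type
( Type ) → Type
( Atom ) → Type
( int ) → Type
( int ) → Atom → Type
( int ) → unit → Type
( int ) → unit → Atom → Type
( int ) → unit → int → Type
( int ) → unit → int → Atom → Type
( int ) → unit → int → int → Type
( int ) → unit → int → int → Atom
( int ) → unit → int → int → bool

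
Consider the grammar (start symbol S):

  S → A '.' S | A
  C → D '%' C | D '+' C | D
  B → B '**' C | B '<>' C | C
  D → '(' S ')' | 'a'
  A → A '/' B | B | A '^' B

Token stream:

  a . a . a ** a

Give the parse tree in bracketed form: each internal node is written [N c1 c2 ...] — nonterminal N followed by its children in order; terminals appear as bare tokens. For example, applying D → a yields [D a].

[S [A [B [C [D a]]]] . [S [A [B [C [D a]]]] . [S [A [B [B [C [D a]]] ** [C [D a]]]]]]]

S
A . S
B . S
C . S
D . S
a . S
a . A . S
a . B . S
a . C . S
a . D . S
a . a . S
a . a . A
a . a . B
a . a . B ** C
a . a . C ** C
a . a . D ** C
a . a . a ** C
a . a . a ** D
a . a . a ** a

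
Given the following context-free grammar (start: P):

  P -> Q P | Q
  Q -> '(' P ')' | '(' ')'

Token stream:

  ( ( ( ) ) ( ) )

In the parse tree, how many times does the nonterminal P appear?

[P [Q ( [P [Q ( [P [Q ( )]] )] [P [Q ( )]]] )]]

4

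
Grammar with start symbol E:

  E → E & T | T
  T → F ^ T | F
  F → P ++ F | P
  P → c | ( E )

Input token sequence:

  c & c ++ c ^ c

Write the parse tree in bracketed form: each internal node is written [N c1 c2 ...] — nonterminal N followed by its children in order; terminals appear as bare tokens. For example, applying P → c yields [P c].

[E [E [T [F [P c]]]] & [T [F [P c] ++ [F [P c]]] ^ [T [F [P c]]]]]

E
E & T
T & T
F & T
P & T
c & T
c & F ^ T
c & P ++ F ^ T
c & c ++ F ^ T
c & c ++ P ^ T
c & c ++ c ^ T
c & c ++ c ^ F
c & c ++ c ^ P
c & c ++ c ^ c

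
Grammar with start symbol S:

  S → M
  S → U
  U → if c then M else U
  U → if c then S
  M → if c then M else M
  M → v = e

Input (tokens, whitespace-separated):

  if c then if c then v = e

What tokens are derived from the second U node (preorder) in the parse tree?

if c then v = e

[S [U if c then [S [U if c then [S [M v = e]]]]]]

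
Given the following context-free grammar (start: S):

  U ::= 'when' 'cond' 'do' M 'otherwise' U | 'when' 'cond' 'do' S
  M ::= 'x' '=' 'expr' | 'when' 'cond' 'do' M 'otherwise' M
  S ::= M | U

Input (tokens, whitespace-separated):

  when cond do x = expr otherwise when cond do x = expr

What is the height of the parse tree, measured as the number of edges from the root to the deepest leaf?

[S [U when cond do [M x = expr] otherwise [U when cond do [S [M x = expr]]]]]

5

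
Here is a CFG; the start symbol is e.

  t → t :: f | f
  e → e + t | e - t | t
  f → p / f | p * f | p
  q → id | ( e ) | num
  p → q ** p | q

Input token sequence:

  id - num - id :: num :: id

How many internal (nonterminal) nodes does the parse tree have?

[e [e [e [t [f [p [q id]]]]] - [t [f [p [q num]]]]] - [t [t [t [f [p [q id]]]] :: [f [p [q num]]]] :: [f [p [q id]]]]]

23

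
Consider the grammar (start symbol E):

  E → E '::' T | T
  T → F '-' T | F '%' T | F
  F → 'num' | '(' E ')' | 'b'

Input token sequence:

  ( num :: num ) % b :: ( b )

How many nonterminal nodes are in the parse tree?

17

[E [E [T [F ( [E [E [T [F num]]] :: [T [F num]]] )] % [T [F b]]]] :: [T [F ( [E [T [F b]]] )]]]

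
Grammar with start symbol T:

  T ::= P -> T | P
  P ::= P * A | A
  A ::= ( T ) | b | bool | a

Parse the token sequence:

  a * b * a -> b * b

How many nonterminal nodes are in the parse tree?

12

[T [P [P [P [A a]] * [A b]] * [A a]] -> [T [P [P [A b]] * [A b]]]]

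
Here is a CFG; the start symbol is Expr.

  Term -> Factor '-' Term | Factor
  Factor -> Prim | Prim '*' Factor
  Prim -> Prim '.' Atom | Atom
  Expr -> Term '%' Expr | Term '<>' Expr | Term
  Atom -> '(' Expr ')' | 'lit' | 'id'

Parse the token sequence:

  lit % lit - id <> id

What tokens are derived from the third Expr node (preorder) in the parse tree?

[Expr [Term [Factor [Prim [Atom lit]]]] % [Expr [Term [Factor [Prim [Atom lit]]] - [Term [Factor [Prim [Atom id]]]]] <> [Expr [Term [Factor [Prim [Atom id]]]]]]]

id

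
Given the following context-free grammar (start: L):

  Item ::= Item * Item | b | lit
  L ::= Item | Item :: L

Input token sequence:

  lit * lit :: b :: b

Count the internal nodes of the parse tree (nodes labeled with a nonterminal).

[L [Item [Item lit] * [Item lit]] :: [L [Item b] :: [L [Item b]]]]

8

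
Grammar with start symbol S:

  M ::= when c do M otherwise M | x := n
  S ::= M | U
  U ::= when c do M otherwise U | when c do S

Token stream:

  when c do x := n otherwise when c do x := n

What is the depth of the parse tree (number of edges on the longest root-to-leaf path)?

5

[S [U when c do [M x := n] otherwise [U when c do [S [M x := n]]]]]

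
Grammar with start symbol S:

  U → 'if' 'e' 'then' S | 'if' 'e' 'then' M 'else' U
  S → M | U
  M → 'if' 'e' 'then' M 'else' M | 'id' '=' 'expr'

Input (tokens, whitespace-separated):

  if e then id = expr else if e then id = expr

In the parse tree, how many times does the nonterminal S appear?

[S [U if e then [M id = expr] else [U if e then [S [M id = expr]]]]]

2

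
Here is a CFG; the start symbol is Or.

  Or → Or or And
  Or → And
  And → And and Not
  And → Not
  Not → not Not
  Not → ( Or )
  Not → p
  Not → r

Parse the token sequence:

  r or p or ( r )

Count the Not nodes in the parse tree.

[Or [Or [Or [And [Not r]]] or [And [Not p]]] or [And [Not ( [Or [And [Not r]]] )]]]

4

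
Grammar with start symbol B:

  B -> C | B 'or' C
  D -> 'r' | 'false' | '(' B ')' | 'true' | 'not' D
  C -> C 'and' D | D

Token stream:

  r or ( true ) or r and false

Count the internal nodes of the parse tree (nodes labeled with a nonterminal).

[B [B [B [C [D r]]] or [C [D ( [B [C [D true]]] )]]] or [C [C [D r]] and [D false]]]

14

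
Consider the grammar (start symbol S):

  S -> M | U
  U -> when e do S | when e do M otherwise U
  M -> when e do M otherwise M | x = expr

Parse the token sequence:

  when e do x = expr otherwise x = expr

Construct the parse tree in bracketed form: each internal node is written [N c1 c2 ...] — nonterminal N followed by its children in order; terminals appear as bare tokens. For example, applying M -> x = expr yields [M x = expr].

[S [M when e do [M x = expr] otherwise [M x = expr]]]

S
M
when e do M otherwise M
when e do x = expr otherwise M
when e do x = expr otherwise x = expr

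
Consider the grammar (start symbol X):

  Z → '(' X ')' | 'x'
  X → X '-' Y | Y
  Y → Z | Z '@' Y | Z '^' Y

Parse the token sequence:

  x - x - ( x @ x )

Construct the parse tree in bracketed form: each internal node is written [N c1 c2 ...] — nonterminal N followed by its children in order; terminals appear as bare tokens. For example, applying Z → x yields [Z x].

X
X - Y
X - Y - Y
Y - Y - Y
Z - Y - Y
x - Y - Y
x - Z - Y
x - x - Y
x - x - Z
x - x - ( X )
x - x - ( Y )
x - x - ( Z @ Y )
x - x - ( x @ Y )
x - x - ( x @ Z )
x - x - ( x @ x )

[X [X [X [Y [Z x]]] - [Y [Z x]]] - [Y [Z ( [X [Y [Z x] @ [Y [Z x]]]] )]]]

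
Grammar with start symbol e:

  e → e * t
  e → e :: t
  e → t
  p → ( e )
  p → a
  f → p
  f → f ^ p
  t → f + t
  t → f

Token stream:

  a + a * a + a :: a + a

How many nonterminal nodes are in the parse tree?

21

[e [e [e [t [f [p a]] + [t [f [p a]]]]] * [t [f [p a]] + [t [f [p a]]]]] :: [t [f [p a]] + [t [f [p a]]]]]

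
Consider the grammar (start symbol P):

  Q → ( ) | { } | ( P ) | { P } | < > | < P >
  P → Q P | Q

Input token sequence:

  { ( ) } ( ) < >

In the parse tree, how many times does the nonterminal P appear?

4

[P [Q { [P [Q ( )]] }] [P [Q ( )] [P [Q < >]]]]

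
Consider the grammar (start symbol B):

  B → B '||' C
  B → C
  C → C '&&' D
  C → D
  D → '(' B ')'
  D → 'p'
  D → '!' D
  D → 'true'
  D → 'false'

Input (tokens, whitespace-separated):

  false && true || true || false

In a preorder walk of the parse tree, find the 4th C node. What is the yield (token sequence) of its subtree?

[B [B [B [C [C [D false]] && [D true]]] || [C [D true]]] || [C [D false]]]

false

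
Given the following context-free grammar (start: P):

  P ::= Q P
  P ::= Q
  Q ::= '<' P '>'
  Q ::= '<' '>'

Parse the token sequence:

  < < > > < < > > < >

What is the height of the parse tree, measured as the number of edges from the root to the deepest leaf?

[P [Q < [P [Q < >]] >] [P [Q < [P [Q < >]] >] [P [Q < >]]]]

5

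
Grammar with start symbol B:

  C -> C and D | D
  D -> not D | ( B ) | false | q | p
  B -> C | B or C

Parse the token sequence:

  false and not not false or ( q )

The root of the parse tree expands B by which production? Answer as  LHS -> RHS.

B -> B or C

[B [B [C [C [D false]] and [D not [D not [D false]]]]] or [C [D ( [B [C [D q]]] )]]]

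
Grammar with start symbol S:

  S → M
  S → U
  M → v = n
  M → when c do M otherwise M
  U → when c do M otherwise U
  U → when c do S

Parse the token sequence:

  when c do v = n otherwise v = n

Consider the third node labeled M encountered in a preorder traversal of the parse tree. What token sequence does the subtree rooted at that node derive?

v = n

[S [M when c do [M v = n] otherwise [M v = n]]]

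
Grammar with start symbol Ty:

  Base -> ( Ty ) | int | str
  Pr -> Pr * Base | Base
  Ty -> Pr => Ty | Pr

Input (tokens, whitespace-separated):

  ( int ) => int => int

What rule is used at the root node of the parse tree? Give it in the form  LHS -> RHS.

Ty -> Pr => Ty

[Ty [Pr [Base ( [Ty [Pr [Base int]]] )]] => [Ty [Pr [Base int]] => [Ty [Pr [Base int]]]]]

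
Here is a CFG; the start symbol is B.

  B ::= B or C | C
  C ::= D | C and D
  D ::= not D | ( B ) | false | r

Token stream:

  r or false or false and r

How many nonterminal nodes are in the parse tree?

11

[B [B [B [C [D r]]] or [C [D false]]] or [C [C [D false]] and [D r]]]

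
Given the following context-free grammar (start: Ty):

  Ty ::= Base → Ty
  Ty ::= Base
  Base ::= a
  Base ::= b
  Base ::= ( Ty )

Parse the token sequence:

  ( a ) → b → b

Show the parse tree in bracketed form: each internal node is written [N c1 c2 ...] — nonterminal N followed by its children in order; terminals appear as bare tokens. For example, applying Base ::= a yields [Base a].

Ty
Base → Ty
( Ty ) → Ty
( Base ) → Ty
( a ) → Ty
( a ) → Base → Ty
( a ) → b → Ty
( a ) → b → Base
( a ) → b → b

[Ty [Base ( [Ty [Base a]] )] → [Ty [Base b] → [Ty [Base b]]]]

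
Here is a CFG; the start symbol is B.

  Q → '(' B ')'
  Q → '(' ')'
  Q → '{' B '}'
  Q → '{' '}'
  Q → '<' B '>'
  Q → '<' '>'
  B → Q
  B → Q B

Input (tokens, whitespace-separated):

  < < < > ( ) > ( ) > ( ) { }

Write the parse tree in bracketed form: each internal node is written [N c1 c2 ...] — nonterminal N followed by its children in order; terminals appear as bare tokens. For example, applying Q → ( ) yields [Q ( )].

B
Q B
< B > B
< Q B > B
< < B > B > B
< < Q B > B > B
< < < > B > B > B
< < < > Q > B > B
< < < > ( ) > B > B
< < < > ( ) > Q > B
< < < > ( ) > ( ) > B
< < < > ( ) > ( ) > Q B
< < < > ( ) > ( ) > ( ) B
< < < > ( ) > ( ) > ( ) Q
< < < > ( ) > ( ) > ( ) { }

[B [Q < [B [Q < [B [Q < >] [B [Q ( )]]] >] [B [Q ( )]]] >] [B [Q ( )] [B [Q { }]]]]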